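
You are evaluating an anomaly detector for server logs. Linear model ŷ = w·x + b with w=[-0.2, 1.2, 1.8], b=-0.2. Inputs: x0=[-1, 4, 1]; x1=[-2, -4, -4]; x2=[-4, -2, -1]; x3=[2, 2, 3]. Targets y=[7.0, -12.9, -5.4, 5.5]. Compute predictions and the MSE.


ŷ0 = (-0.2)·(-1) + (1.2)·(4) + (1.8)·(1) - 0.2 = 6.6
ŷ1 = (-0.2)·(-2) + (1.2)·(-4) + (1.8)·(-4) - 0.2 = -11.8
ŷ2 = (-0.2)·(-4) + (1.2)·(-2) + (1.8)·(-1) - 0.2 = -3.6
ŷ3 = (-0.2)·(2) + (1.2)·(2) + (1.8)·(3) - 0.2 = 7.2
errors² = [0.16, 1.21, 3.24, 2.89]
MSE = 7.5000/4 = 1.875

1.875


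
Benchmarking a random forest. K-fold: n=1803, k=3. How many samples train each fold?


Fold size = 1803/3 = 601
Training per fold = 1803 - 601 = 1202

1202


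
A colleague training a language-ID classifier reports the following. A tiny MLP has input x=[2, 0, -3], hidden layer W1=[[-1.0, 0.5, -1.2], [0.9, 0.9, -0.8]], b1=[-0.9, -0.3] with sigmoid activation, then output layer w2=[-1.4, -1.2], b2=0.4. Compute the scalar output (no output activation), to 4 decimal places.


z1[0] = (-1.0)·(2) + (0.5)·(0) + (-1.2)·(-3) - 0.9 = 0.7
z1[1] = (0.9)·(2) + (0.9)·(0) + (-0.8)·(-3) - 0.3 = 3.9
h = sigmoid(z1) = [0.6682, 0.9802]
output = (-1.4)·(0.6682) + (-1.2)·(0.9802) + 0.4 = -1.7117

-1.7117


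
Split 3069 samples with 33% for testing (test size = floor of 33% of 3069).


Test = ⌊3069·33/100⌋ = 1012
Train = 3069 - 1012 = 2057

Train: 2057, Test: 1012


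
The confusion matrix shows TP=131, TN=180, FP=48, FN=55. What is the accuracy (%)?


Accuracy = (TP+TN)/(TP+TN+FP+FN)
= (131+180)/(414)
= 311/414 = 75.12%

75.12%


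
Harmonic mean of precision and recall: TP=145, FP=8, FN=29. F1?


Precision = 145/153 = 0.9477
Recall = 145/174 = 0.8333
F1 = 2·P·R/(P+R) = 2·TP/(2·TP+FP+FN) = 290/(290+8+29) = 290/327 = 0.8869

0.8869


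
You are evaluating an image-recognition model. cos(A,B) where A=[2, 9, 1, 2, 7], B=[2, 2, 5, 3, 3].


A·B = 2·2 + 9·2 + 1·5 + 2·3 + 7·3 = 54
‖A‖ = √139 = 11.7898, ‖B‖ = √51 = 7.1414
cos = 54/(√139·√51) = 54/√7089 = 0.6414

0.6414


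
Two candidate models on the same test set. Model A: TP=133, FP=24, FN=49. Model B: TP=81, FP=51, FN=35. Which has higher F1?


Model A: P=133/157=0.8471, R=133/182=0.7308, F1=2PR/(P+R)=2TP/(2TP+FP+FN)=266/339=0.7847
Model B: P=81/132=0.6136, R=81/116=0.6983, F1=2PR/(P+R)=2TP/(2TP+FP+FN)=162/248=0.6532
0.7847 > 0.6532 → Model A

Model A


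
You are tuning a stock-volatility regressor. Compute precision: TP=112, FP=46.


Precision = TP/(TP+FP)
= 112/(112+46)
= 112/158 = 70.89%

70.89%


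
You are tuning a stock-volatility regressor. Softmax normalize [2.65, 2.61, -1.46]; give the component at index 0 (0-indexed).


Exponentials: e^2.65=14.154, e^2.61=13.5991, e^-1.46=0.2322
Sum = 27.9853
Softmax = [0.5058, 0.4859, 0.0083]
p[0] = 14.154/27.9853 = 0.5058

0.5058


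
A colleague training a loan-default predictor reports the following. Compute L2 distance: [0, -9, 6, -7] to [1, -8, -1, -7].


d = √((0-1)² + (-9+ 8)² + (6+ 1)² + (-7+ 7)²)
  = √(1 + 1 + 49 + 0)
  = √51 = 7.1414

7.1414


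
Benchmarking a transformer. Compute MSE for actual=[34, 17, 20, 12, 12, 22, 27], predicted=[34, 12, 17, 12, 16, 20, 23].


Squared errors: (34-34)²=0, (17-12)²=25, (20-17)²=9, (12-12)²=0, (12-16)²=16, (22-20)²=4, (27-23)²=16
Sum = 70
MSE = 70/7 = 10

10


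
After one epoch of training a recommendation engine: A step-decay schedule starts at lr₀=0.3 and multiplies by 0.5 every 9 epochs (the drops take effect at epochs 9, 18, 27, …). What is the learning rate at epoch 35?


n_drops = ⌊35/9⌋ = 3
lr = 0.3·0.5^3 = 0.3·0.125 = 0.0375

0.0375


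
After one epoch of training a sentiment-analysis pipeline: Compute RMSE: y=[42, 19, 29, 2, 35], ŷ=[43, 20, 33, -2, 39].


MSE = 50/5 = 10
RMSE = √(50/5) = 3.1623

3.1623


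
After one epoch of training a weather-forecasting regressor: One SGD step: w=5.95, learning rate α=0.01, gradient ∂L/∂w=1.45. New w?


w_new = w - α·∇
= 5.95 - 0.01·1.45
= 5.95 - 0.0145
= 5.9355

5.9355


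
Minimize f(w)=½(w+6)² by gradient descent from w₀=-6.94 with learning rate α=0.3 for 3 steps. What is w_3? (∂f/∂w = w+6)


step 1: grad = -6.94+6 = -0.94; w = -6.94 - 0.3·(-0.94) = -6.658
step 2: grad = -6.658+6 = -0.658; w = -6.658 - 0.3·(-0.658) = -6.4606
step 3: grad = -6.4606+6 = -0.4606; w = -6.4606 - 0.3·(-0.4606) = -6.32242

-6.32242


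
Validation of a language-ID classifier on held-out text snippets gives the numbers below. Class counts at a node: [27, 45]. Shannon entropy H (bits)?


Probabilities: [27/72, 45/72] ≈ [0.375, 0.625]
H = -((27/72)·log₂(27/72) + (45/72)·log₂(45/72))
  = 0.9544 bits

0.9544 bits


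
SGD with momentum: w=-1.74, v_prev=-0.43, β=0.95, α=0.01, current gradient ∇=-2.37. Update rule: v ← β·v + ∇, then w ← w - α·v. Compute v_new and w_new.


v_new = 0.95·-0.43 - 2.37 = -0.4085 - 2.37 = -2.7785
w_new = -1.74 - 0.01·-2.7785 = -1.74 + 0.027785 = -1.712215

v_new=-2.7785, w_new=-1.712215


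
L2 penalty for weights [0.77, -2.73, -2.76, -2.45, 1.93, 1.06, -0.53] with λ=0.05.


‖w‖₂² = (0.77)² + (-2.73)² + (-2.76)² + (-2.45)² + (1.93)² + (1.06)² + (-0.53)²
     = 0.5929 + 7.4529 + 7.6176 + 6.0025 + 3.7249 + 1.1236 + 0.2809
     = 26.7953
λ·‖w‖₂² = 0.05·26.7953 = 1.339765

1.339765


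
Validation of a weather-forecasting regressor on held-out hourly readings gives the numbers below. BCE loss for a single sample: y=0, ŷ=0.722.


BCE = -[y·ln(p) + (1-y)·ln(1-p)]
= -0 - 1·ln(1-0.722)
= -ln(0.278) = 1.2801

1.2801


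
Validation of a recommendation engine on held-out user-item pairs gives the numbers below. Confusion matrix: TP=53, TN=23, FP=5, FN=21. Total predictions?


Total = TP + TN + FP + FN
= 53 + 23 + 5 + 21
= 102
(Predicted positive: 58, predicted negative: 44)

102


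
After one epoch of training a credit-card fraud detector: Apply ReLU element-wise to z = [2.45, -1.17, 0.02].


ReLU(2.45) = max(0, 2.45) = 2.45
ReLU(-1.17) = max(0, -1.17) = 0.0
ReLU(0.02) = max(0, 0.02) = 0.02
result = [2.45, 0.0, 0.02]

[2.45, 0.0, 0.02]


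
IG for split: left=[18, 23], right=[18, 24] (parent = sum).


Parent = [36, 47], H_parent = 0.9873
H_left = 0.9892 (n=41), H_right = 0.9852 (n=42)
H_children = (41/83)·0.9892 + (42/83)·0.9852 = 0.9872
IG = 0.9873 - 0.9872 = 0.0001

0.0001


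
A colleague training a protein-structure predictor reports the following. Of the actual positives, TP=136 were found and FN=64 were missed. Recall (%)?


Recall = TP/(TP+FN)
= 136/(136+64)
= 136/200 = 68.0%

68.0%


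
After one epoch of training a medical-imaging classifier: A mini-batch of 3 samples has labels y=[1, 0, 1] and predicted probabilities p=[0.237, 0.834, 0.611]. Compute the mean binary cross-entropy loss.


L[0] = -ln(0.237) = 1.4397
L[1] = -ln(1-0.834) = -ln(0.166) = 1.7958
L[2] = -ln(0.611) = 0.4927
mean = (1.4397 + 1.7958 + 0.4927)/3 = 1.2427

1.2427


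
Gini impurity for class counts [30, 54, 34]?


Probabilities: [30/118, 54/118, 34/118] ≈ [0.2542, 0.4576, 0.2881]
Σpᵢ² = (900 + 2916 + 1156)/118² = 4972/13924
Gini = 1 - Σpᵢ² = 1 - 4972/13924 = 0.6429

0.6429


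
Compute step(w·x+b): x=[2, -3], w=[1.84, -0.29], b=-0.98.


z = (2)·(1.84) + (-3)·(-0.29) - 0.98
  = 3.57
step(z) = 1 (z≥0)

1


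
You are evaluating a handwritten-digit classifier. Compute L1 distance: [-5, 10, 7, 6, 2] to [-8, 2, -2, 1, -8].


d = |-5+ 8| + |10-2| + |7+ 2| + |6-1| + |2+ 8|
  = 3 + 8 + 9 + 5 + 10
  = 35

35


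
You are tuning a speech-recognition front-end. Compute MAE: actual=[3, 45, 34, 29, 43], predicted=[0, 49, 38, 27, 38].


Absolute errors: |3-0|=3, |45-49|=4, |34-38|=4, |29-27|=2, |43-38|=5
Sum = 18
MAE = 18/5 = 18/5

18/5


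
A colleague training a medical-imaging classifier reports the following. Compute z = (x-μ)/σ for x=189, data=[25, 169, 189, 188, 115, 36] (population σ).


μ = 120.3333, σ = 68.1803
z = (189 - 120.3333)/68.1803 = 1.0071

1.0071


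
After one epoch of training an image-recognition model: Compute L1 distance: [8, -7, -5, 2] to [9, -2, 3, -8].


d = |8-9| + |-7+ 2| + |-5-3| + |2+ 8|
  = 1 + 5 + 8 + 10
  = 24

24


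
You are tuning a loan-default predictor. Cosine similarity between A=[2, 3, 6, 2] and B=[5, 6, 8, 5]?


A·B = 2·5 + 3·6 + 6·8 + 2·5 = 86
‖A‖ = √53 = 7.2801, ‖B‖ = √150 = 12.2474
cos = 86/(√53·√150) = 86/√7950 = 0.9645

0.9645


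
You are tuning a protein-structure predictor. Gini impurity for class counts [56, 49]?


Probabilities: [56/105, 49/105] ≈ [0.5333, 0.4667]
Σpᵢ² = (3136 + 2401)/105² = 5537/11025
Gini = 1 - Σpᵢ² = 1 - 5537/11025 = 0.4978

0.4978


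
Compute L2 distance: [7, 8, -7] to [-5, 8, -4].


d = √((7+ 5)² + (8-8)² + (-7+ 4)²)
  = √(144 + 0 + 9)
  = √153 = 12.3693

12.3693


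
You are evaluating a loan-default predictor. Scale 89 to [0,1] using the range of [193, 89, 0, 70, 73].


min=0, max=193
(89-0)/(193-0) = 89/193 = 0.4611

0.4611


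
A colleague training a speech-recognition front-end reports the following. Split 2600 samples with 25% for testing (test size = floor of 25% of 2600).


Test = ⌊2600·25/100⌋ = 650
Train = 2600 - 650 = 1950

Train: 1950, Test: 650


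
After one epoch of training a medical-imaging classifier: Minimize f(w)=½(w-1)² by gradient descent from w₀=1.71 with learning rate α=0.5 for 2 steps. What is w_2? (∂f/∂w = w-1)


step 1: grad = 1.71-1 = 0.71; w = 1.71 - 0.5·(0.71) = 1.355
step 2: grad = 1.355-1 = 0.355; w = 1.355 - 0.5·(0.355) = 1.1775

1.1775


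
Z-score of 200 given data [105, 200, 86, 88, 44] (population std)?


μ = 104.6, σ = 51.7594
z = (200 - 104.6)/51.7594 = 1.8431

1.8431


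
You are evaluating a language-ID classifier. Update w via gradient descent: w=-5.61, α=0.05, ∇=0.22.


w_new = w - α·∇
= -5.61 - 0.05·0.22
= -5.61 - 0.011
= -5.621

-5.621


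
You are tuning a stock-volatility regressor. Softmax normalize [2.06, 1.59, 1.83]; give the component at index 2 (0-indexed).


Exponentials: e^2.06=7.846, e^1.59=4.9037, e^1.83=6.2339
Sum = 18.9836
Softmax = [0.4133, 0.2583, 0.3284]
p[2] = 6.2339/18.9836 = 0.3284

0.3284


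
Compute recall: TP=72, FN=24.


Recall = TP/(TP+FN)
= 72/(72+24)
= 72/96 = 75.0%

75.0%


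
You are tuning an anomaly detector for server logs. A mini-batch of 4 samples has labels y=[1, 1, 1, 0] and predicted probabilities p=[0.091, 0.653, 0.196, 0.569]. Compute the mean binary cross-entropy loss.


L[0] = -ln(0.091) = 2.3969
L[1] = -ln(0.653) = 0.4262
L[2] = -ln(0.196) = 1.6296
L[3] = -ln(1-0.569) = -ln(0.431) = 0.8416
mean = (2.3969 + 0.4262 + 1.6296 + 0.8416)/4 = 1.3236

1.3236


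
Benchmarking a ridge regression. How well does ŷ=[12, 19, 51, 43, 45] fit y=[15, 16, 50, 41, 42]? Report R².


ȳ = 32.8
SS_res = Σ(y-ŷ)² = 32
SS_tot = Σ(y-ȳ)² = 1046.8
R² = 1 - SS_res/SS_tot = 1 - 0.0306 = 0.9694

0.9694


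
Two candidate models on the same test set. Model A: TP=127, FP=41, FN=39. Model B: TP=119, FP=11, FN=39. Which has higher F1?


Model A: P=127/168=0.756, R=127/166=0.7651, F1=2PR/(P+R)=2TP/(2TP+FP+FN)=254/334=0.7605
Model B: P=119/130=0.9154, R=119/158=0.7532, F1=2PR/(P+R)=2TP/(2TP+FP+FN)=238/288=0.8264
0.7605 < 0.8264 → Model B

Model B


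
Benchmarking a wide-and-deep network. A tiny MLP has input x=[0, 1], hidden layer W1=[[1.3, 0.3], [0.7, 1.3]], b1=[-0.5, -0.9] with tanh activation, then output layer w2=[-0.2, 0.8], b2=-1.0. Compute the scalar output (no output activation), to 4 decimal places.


z1[0] = (1.3)·(0) + (0.3)·(1) - 0.5 = -0.2
z1[1] = (0.7)·(0) + (1.3)·(1) - 0.9 = 0.4
h = tanh(z1) = [-0.1974, 0.3799]
output = (-0.2)·(-0.1974) + (0.8)·(0.3799) - 1.0 = -0.6566

-0.6566


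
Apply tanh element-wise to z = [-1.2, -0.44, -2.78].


tanh(-1.2) = -0.8337
tanh(-0.44) = -0.4136
tanh(-2.78) = -0.9923
result = [-0.8337, -0.4136, -0.9923]

[-0.8337, -0.4136, -0.9923]


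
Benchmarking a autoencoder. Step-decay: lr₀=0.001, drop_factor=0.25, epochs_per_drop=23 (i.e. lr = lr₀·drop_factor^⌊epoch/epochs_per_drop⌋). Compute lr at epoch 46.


n_drops = ⌊46/23⌋ = 2
lr = 0.001·0.25^2 = 0.001·0.0625 = 0.0000625

0.0000625


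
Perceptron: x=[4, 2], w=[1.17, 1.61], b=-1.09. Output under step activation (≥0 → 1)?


z = (4)·(1.17) + (2)·(1.61) - 1.09
  = 6.81
step(z) = 1 (z≥0)

1


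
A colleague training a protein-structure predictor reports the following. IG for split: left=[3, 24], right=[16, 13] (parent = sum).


Parent = [19, 37], H_parent = 0.9241
H_left = 0.5033 (n=27), H_right = 0.9923 (n=29)
H_children = (27/56)·0.5033 + (29/56)·0.9923 = 0.7565
IG = 0.9241 - 0.7565 = 0.1676

0.1676


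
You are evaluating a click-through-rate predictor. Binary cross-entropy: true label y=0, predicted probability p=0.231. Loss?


BCE = -[y·ln(p) + (1-y)·ln(1-p)]
= -0 - 1·ln(1-0.231)
= -ln(0.769) = 0.2627

0.2627


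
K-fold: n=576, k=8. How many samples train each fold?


Fold size = 576/8 = 72
Training per fold = 576 - 72 = 504

504


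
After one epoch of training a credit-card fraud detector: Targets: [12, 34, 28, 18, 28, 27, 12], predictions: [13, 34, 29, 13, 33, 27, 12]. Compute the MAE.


Absolute errors: |12-13|=1, |34-34|=0, |28-29|=1, |18-13|=5, |28-33|=5, |27-27|=0, |12-12|=0
Sum = 12
MAE = 12/7 = 12/7

12/7


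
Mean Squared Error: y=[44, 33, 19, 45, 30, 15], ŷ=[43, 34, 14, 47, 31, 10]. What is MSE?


Squared errors: (44-43)²=1, (33-34)²=1, (19-14)²=25, (45-47)²=4, (30-31)²=1, (15-10)²=25
Sum = 57
MSE = 57/6 = 19/2

19/2


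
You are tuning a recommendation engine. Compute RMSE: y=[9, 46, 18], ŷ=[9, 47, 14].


MSE = 17/3 = 5.6667
RMSE = √(17/3) = 2.3805

2.3805


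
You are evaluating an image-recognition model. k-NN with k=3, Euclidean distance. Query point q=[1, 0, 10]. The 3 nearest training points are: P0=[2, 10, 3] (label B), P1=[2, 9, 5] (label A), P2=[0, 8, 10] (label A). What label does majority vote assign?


d(q,P0) = 12.2474  (label B)
d(q,P1) = 10.3441  (label A)
d(q,P2) = 8.0623  (label A)
Votes: A=2, B=1
Majority → A

A


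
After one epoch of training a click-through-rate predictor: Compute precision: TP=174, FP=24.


Precision = TP/(TP+FP)
= 174/(174+24)
= 174/198 = 87.88%

87.88%


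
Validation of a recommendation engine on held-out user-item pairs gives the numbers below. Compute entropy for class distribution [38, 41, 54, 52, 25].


Probabilities: [38/210, 41/210, 54/210, 52/210, 25/210] ≈ [0.181, 0.1952, 0.2571, 0.2476, 0.119]
H = -((38/210)·log₂(38/210) + (41/210)·log₂(41/210) + (54/210)·log₂(54/210) + (52/210)·log₂(52/210) + (25/210)·log₂(25/210))
  = 2.2744 bits

2.2744 bits


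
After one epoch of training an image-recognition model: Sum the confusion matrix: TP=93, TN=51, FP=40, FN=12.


Total = TP + TN + FP + FN
= 93 + 51 + 40 + 12
= 196
(Predicted positive: 133, predicted negative: 63)

196


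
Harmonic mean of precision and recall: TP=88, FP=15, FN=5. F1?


Precision = 88/103 = 0.8544
Recall = 88/93 = 0.9462
F1 = 2·P·R/(P+R) = 2·TP/(2·TP+FP+FN) = 176/(176+15+5) = 176/196 = 0.898

0.898


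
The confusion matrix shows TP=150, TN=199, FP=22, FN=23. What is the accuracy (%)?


Accuracy = (TP+TN)/(TP+TN+FP+FN)
= (150+199)/(394)
= 349/394 = 88.58%

88.58%


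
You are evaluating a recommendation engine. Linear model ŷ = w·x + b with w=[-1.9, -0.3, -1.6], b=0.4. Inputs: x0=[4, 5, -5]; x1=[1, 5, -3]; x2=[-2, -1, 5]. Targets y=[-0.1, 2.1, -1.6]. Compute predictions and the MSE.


ŷ0 = (-1.9)·(4) + (-0.3)·(5) + (-1.6)·(-5) + 0.4 = -0.7
ŷ1 = (-1.9)·(1) + (-0.3)·(5) + (-1.6)·(-3) + 0.4 = 1.8
ŷ2 = (-1.9)·(-2) + (-0.3)·(-1) + (-1.6)·(5) + 0.4 = -3.5
errors² = [0.36, 0.09, 3.61]
MSE = 4.0600/3 = 1.3533

1.3533


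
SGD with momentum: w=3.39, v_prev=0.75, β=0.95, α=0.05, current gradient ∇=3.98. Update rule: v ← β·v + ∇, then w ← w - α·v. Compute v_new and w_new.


v_new = 0.95·0.75 + 3.98 = 0.7125 + 3.98 = 4.6925
w_new = 3.39 - 0.05·4.6925 = 3.39 - 0.234625 = 3.155375

v_new=4.6925, w_new=3.155375


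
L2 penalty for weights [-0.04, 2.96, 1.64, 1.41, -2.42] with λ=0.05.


‖w‖₂² = (-0.04)² + (2.96)² + (1.64)² + (1.41)² + (-2.42)²
     = 0.0016 + 8.7616 + 2.6896 + 1.9881 + 5.8564
     = 19.2973
λ·‖w‖₂² = 0.05·19.2973 = 0.964865

0.964865


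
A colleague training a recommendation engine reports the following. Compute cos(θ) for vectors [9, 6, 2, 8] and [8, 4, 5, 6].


A·B = 9·8 + 6·4 + 2·5 + 8·6 = 154
‖A‖ = √185 = 13.6015, ‖B‖ = √141 = 11.8743
cos = 154/(√185·√141) = 154/√26085 = 0.9535

0.9535


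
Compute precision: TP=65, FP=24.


Precision = TP/(TP+FP)
= 65/(65+24)
= 65/89 = 73.03%

73.03%


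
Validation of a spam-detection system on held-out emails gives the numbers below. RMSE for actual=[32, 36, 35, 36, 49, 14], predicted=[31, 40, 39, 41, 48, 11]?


MSE = 68/6 = 11.3333
RMSE = √(68/6) = 3.3665

3.3665


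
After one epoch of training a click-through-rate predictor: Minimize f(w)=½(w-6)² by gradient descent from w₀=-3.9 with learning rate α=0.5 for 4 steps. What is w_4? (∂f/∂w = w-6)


step 1: grad = -3.9-6 = -9.9; w = -3.9 - 0.5·(-9.9) = 1.05
step 2: grad = 1.05-6 = -4.95; w = 1.05 - 0.5·(-4.95) = 3.525
step 3: grad = 3.525-6 = -2.475; w = 3.525 - 0.5·(-2.475) = 4.7625
step 4: grad = 4.7625-6 = -1.2375; w = 4.7625 - 0.5·(-1.2375) = 5.38125

5.38125


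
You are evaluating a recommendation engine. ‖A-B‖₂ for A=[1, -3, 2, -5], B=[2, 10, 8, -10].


d = √((1-2)² + (-3-10)² + (2-8)² + (-5+ 10)²)
  = √(1 + 169 + 36 + 25)
  = √231 = 15.1987

15.1987


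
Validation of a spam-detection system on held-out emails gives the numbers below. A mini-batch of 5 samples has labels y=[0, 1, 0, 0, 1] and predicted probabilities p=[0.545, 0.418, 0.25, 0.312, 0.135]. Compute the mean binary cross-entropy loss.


L[0] = -ln(1-0.545) = -ln(0.455) = 0.7875
L[1] = -ln(0.418) = 0.8723
L[2] = -ln(1-0.25) = -ln(0.75) = 0.2877
L[3] = -ln(1-0.312) = -ln(0.688) = 0.374
L[4] = -ln(0.135) = 2.0025
mean = (0.7875 + 0.8723 + 0.2877 + 0.374 + 2.0025)/5 = 0.8648

0.8648


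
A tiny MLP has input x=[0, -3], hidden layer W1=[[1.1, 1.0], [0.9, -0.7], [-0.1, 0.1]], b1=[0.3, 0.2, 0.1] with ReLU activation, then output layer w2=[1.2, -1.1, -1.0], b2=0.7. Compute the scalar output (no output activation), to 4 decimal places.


z1[0] = (1.1)·(0) + (1.0)·(-3) + 0.3 = -2.7
z1[1] = (0.9)·(0) + (-0.7)·(-3) + 0.2 = 2.3
z1[2] = (-0.1)·(0) + (0.1)·(-3) + 0.1 = -0.2
h = ReLU(z1) = [0.0, 2.3, 0.0]
output = (1.2)·(0.0) + (-1.1)·(2.3) + (-1.0)·(0.0) + 0.7 = -1.83

-1.83


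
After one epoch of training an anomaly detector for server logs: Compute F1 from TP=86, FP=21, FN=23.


Precision = 86/107 = 0.8037
Recall = 86/109 = 0.789
F1 = 2·P·R/(P+R) = 2·TP/(2·TP+FP+FN) = 172/(172+21+23) = 172/216 = 0.7963

0.7963


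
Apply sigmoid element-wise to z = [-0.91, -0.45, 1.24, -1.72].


σ(-0.91) = 1/(1+e^0.91) = 0.287
σ(-0.45) = 1/(1+e^0.45) = 0.3894
σ(1.24) = 1/(1+e^-1.24) = 0.7756
σ(-1.72) = 1/(1+e^1.72) = 0.1519
result = [0.287, 0.3894, 0.7756, 0.1519]

[0.287, 0.3894, 0.7756, 0.1519]


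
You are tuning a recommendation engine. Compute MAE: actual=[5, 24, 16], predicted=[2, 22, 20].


Absolute errors: |5-2|=3, |24-22|=2, |16-20|=4
Sum = 9
MAE = 9/3 = 3

3


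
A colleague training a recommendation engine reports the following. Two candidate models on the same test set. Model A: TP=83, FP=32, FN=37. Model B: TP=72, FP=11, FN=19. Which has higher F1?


Model A: P=83/115=0.7217, R=83/120=0.6917, F1=2PR/(P+R)=2TP/(2TP+FP+FN)=166/235=0.7064
Model B: P=72/83=0.8675, R=72/91=0.7912, F1=2PR/(P+R)=2TP/(2TP+FP+FN)=144/174=0.8276
0.7064 < 0.8276 → Model B

Model B


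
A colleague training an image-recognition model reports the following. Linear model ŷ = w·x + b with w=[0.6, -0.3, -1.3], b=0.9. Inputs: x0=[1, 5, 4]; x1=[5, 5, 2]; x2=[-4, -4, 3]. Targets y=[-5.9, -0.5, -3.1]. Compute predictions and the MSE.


ŷ0 = (0.6)·(1) + (-0.3)·(5) + (-1.3)·(4) + 0.9 = -5.2
ŷ1 = (0.6)·(5) + (-0.3)·(5) + (-1.3)·(2) + 0.9 = -0.2
ŷ2 = (0.6)·(-4) + (-0.3)·(-4) + (-1.3)·(3) + 0.9 = -4.2
errors² = [0.49, 0.09, 1.21]
MSE = 1.7900/3 = 0.5967

0.5967


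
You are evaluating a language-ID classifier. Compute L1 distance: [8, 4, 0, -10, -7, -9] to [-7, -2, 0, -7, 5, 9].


d = |8+ 7| + |4+ 2| + |0-0| + |-10+ 7| + |-7-5| + |-9-9|
  = 15 + 6 + 0 + 3 + 12 + 18
  = 54

54


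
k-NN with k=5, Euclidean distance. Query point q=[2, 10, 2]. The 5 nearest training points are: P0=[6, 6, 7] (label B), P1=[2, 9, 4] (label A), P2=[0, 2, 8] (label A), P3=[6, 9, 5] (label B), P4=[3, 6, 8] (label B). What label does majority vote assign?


d(q,P0) = 7.5498  (label B)
d(q,P1) = 2.2361  (label A)
d(q,P2) = 10.198  (label A)
d(q,P3) = 5.099  (label B)
d(q,P4) = 7.2801  (label B)
Votes: A=2, B=3
Majority → B

B


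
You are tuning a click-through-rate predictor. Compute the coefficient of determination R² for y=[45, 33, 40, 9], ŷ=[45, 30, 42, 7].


ȳ = 31.75
SS_res = Σ(y-ŷ)² = 17
SS_tot = Σ(y-ȳ)² = 762.75
R² = 1 - SS_res/SS_tot = 1 - 0.0223 = 0.9777

0.9777


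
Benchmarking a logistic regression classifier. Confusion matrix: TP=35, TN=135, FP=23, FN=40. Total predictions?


Total = TP + TN + FP + FN
= 35 + 135 + 23 + 40
= 233
(Predicted positive: 58, predicted negative: 175)

233


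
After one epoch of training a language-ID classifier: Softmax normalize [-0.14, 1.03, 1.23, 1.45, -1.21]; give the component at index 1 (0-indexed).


Exponentials: e^-0.14=0.8694, e^1.03=2.8011, e^1.23=3.4212, e^1.45=4.2631, e^-1.21=0.2982
Sum = 11.653
Softmax = [0.0746, 0.2404, 0.2936, 0.3658, 0.0256]
p[1] = 2.8011/11.653 = 0.2404

0.2404


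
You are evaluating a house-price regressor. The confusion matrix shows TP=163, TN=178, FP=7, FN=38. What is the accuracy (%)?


Accuracy = (TP+TN)/(TP+TN+FP+FN)
= (163+178)/(386)
= 341/386 = 88.34%

88.34%


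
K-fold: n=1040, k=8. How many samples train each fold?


Fold size = 1040/8 = 130
Training per fold = 1040 - 130 = 910

910


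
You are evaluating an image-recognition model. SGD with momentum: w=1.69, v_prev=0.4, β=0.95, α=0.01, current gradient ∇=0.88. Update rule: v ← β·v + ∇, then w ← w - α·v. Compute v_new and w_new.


v_new = 0.95·0.4 + 0.88 = 0.38 + 0.88 = 1.26
w_new = 1.69 - 0.01·1.26 = 1.69 - 0.0126 = 1.6774

v_new=1.26, w_new=1.6774


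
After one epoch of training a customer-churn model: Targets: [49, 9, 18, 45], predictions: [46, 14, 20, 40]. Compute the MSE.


Squared errors: (49-46)²=9, (9-14)²=25, (18-20)²=4, (45-40)²=25
Sum = 63
MSE = 63/4 = 63/4

63/4


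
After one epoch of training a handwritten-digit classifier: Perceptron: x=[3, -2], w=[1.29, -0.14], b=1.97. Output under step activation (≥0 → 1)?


z = (3)·(1.29) + (-2)·(-0.14) + 1.97
  = 6.12
step(z) = 1 (z≥0)

1


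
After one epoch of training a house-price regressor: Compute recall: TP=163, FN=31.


Recall = TP/(TP+FN)
= 163/(163+31)
= 163/194 = 84.02%

84.02%


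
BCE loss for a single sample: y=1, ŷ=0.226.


BCE = -[y·ln(p) + (1-y)·ln(1-p)]
= -1·ln(0.226) - 0
= -ln(0.226) = 1.4872

1.4872


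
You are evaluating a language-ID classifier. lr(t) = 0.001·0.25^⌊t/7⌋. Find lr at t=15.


n_drops = ⌊15/7⌋ = 2
lr = 0.001·0.25^2 = 0.001·0.0625 = 0.0000625

0.0000625


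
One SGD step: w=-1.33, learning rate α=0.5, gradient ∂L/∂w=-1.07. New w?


w_new = w - α·∇
= -1.33 - 0.5·-1.07
= -1.33 + 0.535
= -0.795

-0.795


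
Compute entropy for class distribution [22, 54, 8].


Probabilities: [22/84, 54/84, 8/84] ≈ [0.2619, 0.6429, 0.0952]
H = -((22/84)·log₂(22/84) + (54/84)·log₂(54/84) + (8/84)·log₂(8/84))
  = 1.2391 bits

1.2391 bits


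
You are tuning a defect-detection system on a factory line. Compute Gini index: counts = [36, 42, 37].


Probabilities: [36/115, 42/115, 37/115] ≈ [0.313, 0.3652, 0.3217]
Σpᵢ² = (1296 + 1764 + 1369)/115² = 4429/13225
Gini = 1 - Σpᵢ² = 1 - 4429/13225 = 0.6651

0.6651


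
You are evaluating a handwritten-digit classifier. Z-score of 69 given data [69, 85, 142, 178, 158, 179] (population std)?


μ = 135.1667, σ = 43.2412
z = (69 - 135.1667)/43.2412 = -1.5302

-1.5302


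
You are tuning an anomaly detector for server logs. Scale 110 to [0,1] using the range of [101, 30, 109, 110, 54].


min=30, max=110
(110-30)/(110-30) = 80/80 = 1.0

1.0


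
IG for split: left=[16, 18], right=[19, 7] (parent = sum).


Parent = [35, 25], H_parent = 0.9799
H_left = 0.9975 (n=34), H_right = 0.8404 (n=26)
H_children = (34/60)·0.9975 + (26/60)·0.8404 = 0.9294
IG = 0.9799 - 0.9294 = 0.0505

0.0505


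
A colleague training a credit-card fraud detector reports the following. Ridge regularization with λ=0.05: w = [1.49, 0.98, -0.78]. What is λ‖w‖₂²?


‖w‖₂² = (1.49)² + (0.98)² + (-0.78)²
     = 2.2201 + 0.9604 + 0.6084
     = 3.7889
λ·‖w‖₂² = 0.05·3.7889 = 0.189445

0.189445


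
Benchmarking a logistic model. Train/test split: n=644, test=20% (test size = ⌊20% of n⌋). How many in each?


Test = ⌊644·20/100⌋ = 128
Train = 644 - 128 = 516

Train: 516, Test: 128


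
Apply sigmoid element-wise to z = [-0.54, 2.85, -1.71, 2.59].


σ(-0.54) = 1/(1+e^0.54) = 0.3682
σ(2.85) = 1/(1+e^-2.85) = 0.9453
σ(-1.71) = 1/(1+e^1.71) = 0.1532
σ(2.59) = 1/(1+e^-2.59) = 0.9302
result = [0.3682, 0.9453, 0.1532, 0.9302]

[0.3682, 0.9453, 0.1532, 0.9302]


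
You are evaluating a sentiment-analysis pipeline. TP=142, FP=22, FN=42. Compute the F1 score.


Precision = 142/164 = 0.8659
Recall = 142/184 = 0.7717
F1 = 2·P·R/(P+R) = 2·TP/(2·TP+FP+FN) = 284/(284+22+42) = 284/348 = 0.8161

0.8161


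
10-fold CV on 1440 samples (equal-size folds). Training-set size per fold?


Fold size = 1440/10 = 144
Training per fold = 1440 - 144 = 1296

1296


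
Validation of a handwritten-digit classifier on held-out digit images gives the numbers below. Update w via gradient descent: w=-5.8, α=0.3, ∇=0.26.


w_new = w - α·∇
= -5.8 - 0.3·0.26
= -5.8 - 0.078
= -5.878

-5.878


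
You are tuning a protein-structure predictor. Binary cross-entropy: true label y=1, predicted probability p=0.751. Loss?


BCE = -[y·ln(p) + (1-y)·ln(1-p)]
= -1·ln(0.751) - 0
= -ln(0.751) = 0.2863

0.2863


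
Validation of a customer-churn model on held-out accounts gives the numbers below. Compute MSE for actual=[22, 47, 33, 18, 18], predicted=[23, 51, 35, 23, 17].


Squared errors: (22-23)²=1, (47-51)²=16, (33-35)²=4, (18-23)²=25, (18-17)²=1
Sum = 47
MSE = 47/5 = 47/5

47/5


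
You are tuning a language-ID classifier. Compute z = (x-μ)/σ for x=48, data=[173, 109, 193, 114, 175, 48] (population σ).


μ = 135.3333, σ = 50.1553
z = (48 - 135.3333)/50.1553 = -1.7413

-1.7413


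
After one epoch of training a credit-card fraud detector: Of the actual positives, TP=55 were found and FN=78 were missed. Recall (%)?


Recall = TP/(TP+FN)
= 55/(55+78)
= 55/133 = 41.35%

41.35%


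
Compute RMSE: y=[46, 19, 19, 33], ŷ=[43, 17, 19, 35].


MSE = 17/4 = 4.25
RMSE = √(17/4) = 2.0616

2.0616


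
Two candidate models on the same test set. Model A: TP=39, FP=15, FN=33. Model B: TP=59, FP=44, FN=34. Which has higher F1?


Model A: P=39/54=0.7222, R=39/72=0.5417, F1=2PR/(P+R)=2TP/(2TP+FP+FN)=78/126=0.619
Model B: P=59/103=0.5728, R=59/93=0.6344, F1=2PR/(P+R)=2TP/(2TP+FP+FN)=118/196=0.602
0.619 > 0.602 → Model A

Model A


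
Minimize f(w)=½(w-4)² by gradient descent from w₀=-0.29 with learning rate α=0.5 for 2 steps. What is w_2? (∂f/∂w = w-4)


step 1: grad = -0.29-4 = -4.29; w = -0.29 - 0.5·(-4.29) = 1.855
step 2: grad = 1.855-4 = -2.145; w = 1.855 - 0.5·(-2.145) = 2.9275

2.9275


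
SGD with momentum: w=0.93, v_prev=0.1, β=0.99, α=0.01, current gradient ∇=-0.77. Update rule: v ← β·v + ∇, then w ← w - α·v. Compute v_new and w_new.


v_new = 0.99·0.1 - 0.77 = 0.099 - 0.77 = -0.671
w_new = 0.93 - 0.01·-0.671 = 0.93 + 0.00671 = 0.93671

v_new=-0.671, w_new=0.93671


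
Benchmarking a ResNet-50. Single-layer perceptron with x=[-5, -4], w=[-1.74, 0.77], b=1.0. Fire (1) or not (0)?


z = (-5)·(-1.74) + (-4)·(0.77) + 1.0
  = 6.62
step(z) = 1 (z≥0)

1


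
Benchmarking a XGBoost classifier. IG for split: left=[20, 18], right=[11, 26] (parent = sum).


Parent = [31, 44], H_parent = 0.9782
H_left = 0.998 (n=38), H_right = 0.878 (n=37)
H_children = (38/75)·0.998 + (37/75)·0.878 = 0.9388
IG = 0.9782 - 0.9388 = 0.0394

0.0394


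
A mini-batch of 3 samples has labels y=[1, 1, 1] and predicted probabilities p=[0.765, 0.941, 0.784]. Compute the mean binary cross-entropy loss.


L[0] = -ln(0.765) = 0.2679
L[1] = -ln(0.941) = 0.0608
L[2] = -ln(0.784) = 0.2433
mean = (0.2679 + 0.0608 + 0.2433)/3 = 0.1907

0.1907


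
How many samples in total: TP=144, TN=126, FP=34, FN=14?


Total = TP + TN + FP + FN
= 144 + 126 + 34 + 14
= 318
(Predicted positive: 178, predicted negative: 140)

318


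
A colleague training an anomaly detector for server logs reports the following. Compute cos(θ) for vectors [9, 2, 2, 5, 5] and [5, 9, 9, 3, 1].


A·B = 9·5 + 2·9 + 2·9 + 5·3 + 5·1 = 101
‖A‖ = √139 = 11.7898, ‖B‖ = √197 = 14.0357
cos = 101/(√139·√197) = 101/√27383 = 0.6104

0.6104


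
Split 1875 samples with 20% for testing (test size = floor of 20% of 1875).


Test = ⌊1875·20/100⌋ = 375
Train = 1875 - 375 = 1500

Train: 1500, Test: 375


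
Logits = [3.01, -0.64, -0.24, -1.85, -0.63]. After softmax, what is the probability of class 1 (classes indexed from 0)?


Exponentials: e^3.01=20.2874, e^-0.64=0.5273, e^-0.24=0.7866, e^-1.85=0.1572, e^-0.63=0.5326
Sum = 22.2911
Softmax = [0.9101, 0.0237, 0.0353, 0.0071, 0.0239]
p[1] = 0.5273/22.2911 = 0.0237

0.0237


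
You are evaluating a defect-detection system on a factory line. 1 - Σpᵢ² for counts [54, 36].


Probabilities: [54/90, 36/90] ≈ [0.6, 0.4]
Σpᵢ² = (2916 + 1296)/90² = 4212/8100
Gini = 1 - Σpᵢ² = 1 - 4212/8100 = 0.48

0.48


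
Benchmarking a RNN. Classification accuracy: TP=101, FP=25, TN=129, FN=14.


Accuracy = (TP+TN)/(TP+TN+FP+FN)
= (101+129)/(269)
= 230/269 = 85.5%

85.5%


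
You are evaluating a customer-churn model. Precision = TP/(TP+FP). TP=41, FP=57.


Precision = TP/(TP+FP)
= 41/(41+57)
= 41/98 = 41.84%

41.84%


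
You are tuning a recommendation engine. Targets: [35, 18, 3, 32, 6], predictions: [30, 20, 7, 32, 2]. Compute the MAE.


Absolute errors: |35-30|=5, |18-20|=2, |3-7|=4, |32-32|=0, |6-2|=4
Sum = 15
MAE = 15/5 = 3

3


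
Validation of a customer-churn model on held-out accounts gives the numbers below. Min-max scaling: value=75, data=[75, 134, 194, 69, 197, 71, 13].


min=13, max=197
(75-13)/(197-13) = 62/184 = 0.337

0.337


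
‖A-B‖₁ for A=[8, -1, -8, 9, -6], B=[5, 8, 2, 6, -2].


d = |8-5| + |-1-8| + |-8-2| + |9-6| + |-6+ 2|
  = 3 + 9 + 10 + 3 + 4
  = 29

29


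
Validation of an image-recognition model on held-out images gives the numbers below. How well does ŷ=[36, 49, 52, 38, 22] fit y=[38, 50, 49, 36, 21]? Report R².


ȳ = 38.8
SS_res = Σ(y-ŷ)² = 19
SS_tot = Σ(y-ȳ)² = 554.8
R² = 1 - SS_res/SS_tot = 1 - 0.0342 = 0.9658

0.9658


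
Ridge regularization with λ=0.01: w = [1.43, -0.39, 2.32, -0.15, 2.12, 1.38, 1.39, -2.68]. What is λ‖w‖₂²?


‖w‖₂² = (1.43)² + (-0.39)² + (2.32)² + (-0.15)² + (2.12)² + (1.38)² + (1.39)² + (-2.68)²
     = 2.0449 + 0.1521 + 5.3824 + 0.0225 + 4.4944 + 1.9044 + 1.9321 + 7.1824
     = 23.1152
λ·‖w‖₂² = 0.01·23.1152 = 0.231152

0.231152


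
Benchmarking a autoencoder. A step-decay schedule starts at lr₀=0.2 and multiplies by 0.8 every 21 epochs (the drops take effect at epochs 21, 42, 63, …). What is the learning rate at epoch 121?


n_drops = ⌊121/21⌋ = 5
lr = 0.2·0.8^5 = 0.2·0.32768 = 0.065536

0.065536


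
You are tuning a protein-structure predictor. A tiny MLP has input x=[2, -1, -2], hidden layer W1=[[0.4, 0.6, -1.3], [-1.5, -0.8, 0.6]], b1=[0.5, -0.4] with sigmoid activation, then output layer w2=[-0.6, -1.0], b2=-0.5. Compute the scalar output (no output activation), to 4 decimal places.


z1[0] = (0.4)·(2) + (0.6)·(-1) + (-1.3)·(-2) + 0.5 = 3.3
z1[1] = (-1.5)·(2) + (-0.8)·(-1) + (0.6)·(-2) - 0.4 = -3.8
h = sigmoid(z1) = [0.9644, 0.0219]
output = (-0.6)·(0.9644) + (-1.0)·(0.0219) - 0.5 = -1.1005

-1.1005


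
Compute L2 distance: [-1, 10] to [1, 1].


d = √((-1-1)² + (10-1)²)
  = √(4 + 81)
  = √85 = 9.2195

9.2195


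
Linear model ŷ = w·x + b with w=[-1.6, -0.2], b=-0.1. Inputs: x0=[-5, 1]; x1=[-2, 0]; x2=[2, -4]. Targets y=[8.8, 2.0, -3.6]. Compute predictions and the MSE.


ŷ0 = (-1.6)·(-5) + (-0.2)·(1) - 0.1 = 7.7
ŷ1 = (-1.6)·(-2) + (-0.2)·(0) - 0.1 = 3.1
ŷ2 = (-1.6)·(2) + (-0.2)·(-4) - 0.1 = -2.5
errors² = [1.21, 1.21, 1.21]
MSE = 3.6300/3 = 1.21

1.21


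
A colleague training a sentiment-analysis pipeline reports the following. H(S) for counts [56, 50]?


Probabilities: [56/106, 50/106] ≈ [0.5283, 0.4717]
H = -((56/106)·log₂(56/106) + (50/106)·log₂(50/106))
  = 0.9977 bits

0.9977 bits


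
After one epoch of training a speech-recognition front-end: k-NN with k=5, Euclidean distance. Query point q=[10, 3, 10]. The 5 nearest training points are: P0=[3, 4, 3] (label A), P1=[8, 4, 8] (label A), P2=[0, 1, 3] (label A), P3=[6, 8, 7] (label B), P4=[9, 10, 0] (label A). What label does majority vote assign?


d(q,P0) = 9.9499  (label A)
d(q,P1) = 3.0  (label A)
d(q,P2) = 12.3693  (label A)
d(q,P3) = 7.0711  (label B)
d(q,P4) = 12.2474  (label A)
Votes: A=4, B=1
Majority → A

A


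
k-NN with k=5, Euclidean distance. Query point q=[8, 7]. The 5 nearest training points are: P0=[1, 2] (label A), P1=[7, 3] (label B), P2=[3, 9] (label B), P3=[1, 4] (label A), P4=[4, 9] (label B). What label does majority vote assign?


d(q,P0) = 8.6023  (label A)
d(q,P1) = 4.1231  (label B)
d(q,P2) = 5.3852  (label B)
d(q,P3) = 7.6158  (label A)
d(q,P4) = 4.4721  (label B)
Votes: A=2, B=3
Majority → B

B


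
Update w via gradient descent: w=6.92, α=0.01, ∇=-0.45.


w_new = w - α·∇
= 6.92 - 0.01·-0.45
= 6.92 + 0.0045
= 6.9245

6.9245


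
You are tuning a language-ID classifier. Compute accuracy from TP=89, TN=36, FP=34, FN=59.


Accuracy = (TP+TN)/(TP+TN+FP+FN)
= (89+36)/(218)
= 125/218 = 57.34%

57.34%


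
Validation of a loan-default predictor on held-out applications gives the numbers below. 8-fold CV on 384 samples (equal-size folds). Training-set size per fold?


Fold size = 384/8 = 48
Training per fold = 384 - 48 = 336

336


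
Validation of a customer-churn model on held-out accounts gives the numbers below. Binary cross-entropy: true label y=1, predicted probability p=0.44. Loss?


BCE = -[y·ln(p) + (1-y)·ln(1-p)]
= -1·ln(0.44) - 0
= -ln(0.44) = 0.821

0.821


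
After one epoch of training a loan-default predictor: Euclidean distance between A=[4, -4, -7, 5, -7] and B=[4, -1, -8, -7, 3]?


d = √((4-4)² + (-4+ 1)² + (-7+ 8)² + (5+ 7)² + (-7-3)²)
  = √(0 + 9 + 1 + 144 + 100)
  = √254 = 15.9374

15.9374


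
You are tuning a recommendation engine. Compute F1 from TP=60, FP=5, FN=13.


Precision = 60/65 = 0.9231
Recall = 60/73 = 0.8219
F1 = 2·P·R/(P+R) = 2·TP/(2·TP+FP+FN) = 120/(120+5+13) = 120/138 = 0.8696

0.8696


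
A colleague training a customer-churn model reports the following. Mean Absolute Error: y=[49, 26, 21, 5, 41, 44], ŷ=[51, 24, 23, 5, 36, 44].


Absolute errors: |49-51|=2, |26-24|=2, |21-23|=2, |5-5|=0, |41-36|=5, |44-44|=0
Sum = 11
MAE = 11/6 = 11/6

11/6


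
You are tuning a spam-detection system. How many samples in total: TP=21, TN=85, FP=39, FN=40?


Total = TP + TN + FP + FN
= 21 + 85 + 39 + 40
= 185
(Predicted positive: 60, predicted negative: 125)

185


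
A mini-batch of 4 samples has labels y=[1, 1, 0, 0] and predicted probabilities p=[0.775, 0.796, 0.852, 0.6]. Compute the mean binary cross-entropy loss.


L[0] = -ln(0.775) = 0.2549
L[1] = -ln(0.796) = 0.2282
L[2] = -ln(1-0.852) = -ln(0.148) = 1.9105
L[3] = -ln(1-0.6) = -ln(0.4) = 0.9163
mean = (0.2549 + 0.2282 + 1.9105 + 0.9163)/4 = 0.8275

0.8275


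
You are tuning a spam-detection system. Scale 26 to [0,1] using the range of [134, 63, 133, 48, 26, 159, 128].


min=26, max=159
(26-26)/(159-26) = 0/133 = 0.0

0.0


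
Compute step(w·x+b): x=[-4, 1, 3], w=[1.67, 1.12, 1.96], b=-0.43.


z = (-4)·(1.67) + (1)·(1.12) + (3)·(1.96) - 0.43
  = -0.11
step(z) = 0 (z<0)

0


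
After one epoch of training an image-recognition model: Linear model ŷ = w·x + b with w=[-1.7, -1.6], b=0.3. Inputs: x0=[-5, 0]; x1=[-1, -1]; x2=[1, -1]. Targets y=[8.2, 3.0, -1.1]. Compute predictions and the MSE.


ŷ0 = (-1.7)·(-5) + (-1.6)·(0) + 0.3 = 8.8
ŷ1 = (-1.7)·(-1) + (-1.6)·(-1) + 0.3 = 3.6
ŷ2 = (-1.7)·(1) + (-1.6)·(-1) + 0.3 = 0.2
errors² = [0.36, 0.36, 1.69]
MSE = 2.4100/3 = 0.8033

0.8033


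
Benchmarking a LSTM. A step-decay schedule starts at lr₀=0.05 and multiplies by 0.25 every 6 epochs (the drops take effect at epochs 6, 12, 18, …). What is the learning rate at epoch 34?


n_drops = ⌊34/6⌋ = 5
lr = 0.05·0.25^5 = 0.05·0.0009765625 = 0.000048828125

0.000048828125


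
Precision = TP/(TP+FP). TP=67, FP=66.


Precision = TP/(TP+FP)
= 67/(67+66)
= 67/133 = 50.38%

50.38%


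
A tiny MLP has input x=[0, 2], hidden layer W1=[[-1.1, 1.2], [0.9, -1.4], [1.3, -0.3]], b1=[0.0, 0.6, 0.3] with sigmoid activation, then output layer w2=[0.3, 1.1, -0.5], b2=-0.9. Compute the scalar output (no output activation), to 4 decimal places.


z1[0] = (-1.1)·(0) + (1.2)·(2) + 0.0 = 2.4
z1[1] = (0.9)·(0) + (-1.4)·(2) + 0.6 = -2.2
z1[2] = (1.3)·(0) + (-0.3)·(2) + 0.3 = -0.3
h = sigmoid(z1) = [0.9168, 0.0998, 0.4256]
output = (0.3)·(0.9168) + (1.1)·(0.0998) + (-0.5)·(0.4256) - 0.9 = -0.728

-0.728


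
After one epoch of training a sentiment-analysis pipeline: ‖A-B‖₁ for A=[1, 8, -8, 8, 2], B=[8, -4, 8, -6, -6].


d = |1-8| + |8+ 4| + |-8-8| + |8+ 6| + |2+ 6|
  = 7 + 12 + 16 + 14 + 8
  = 57

57


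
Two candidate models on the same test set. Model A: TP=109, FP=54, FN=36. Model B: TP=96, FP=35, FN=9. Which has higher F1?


Model A: P=109/163=0.6687, R=109/145=0.7517, F1=2PR/(P+R)=2TP/(2TP+FP+FN)=218/308=0.7078
Model B: P=96/131=0.7328, R=96/105=0.9143, F1=2PR/(P+R)=2TP/(2TP+FP+FN)=192/236=0.8136
0.7078 < 0.8136 → Model B

Model B


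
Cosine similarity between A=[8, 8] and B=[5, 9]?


A·B = 8·5 + 8·9 = 112
‖A‖ = √128 = 11.3137, ‖B‖ = √106 = 10.2956
cos = 112/(√128·√106) = 112/√13568 = 0.9615

0.9615


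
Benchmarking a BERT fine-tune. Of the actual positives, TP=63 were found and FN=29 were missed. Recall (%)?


Recall = TP/(TP+FN)
= 63/(63+29)
= 63/92 = 68.48%

68.48%


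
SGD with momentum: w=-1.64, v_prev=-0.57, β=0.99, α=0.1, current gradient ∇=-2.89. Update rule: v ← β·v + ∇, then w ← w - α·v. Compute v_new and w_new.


v_new = 0.99·-0.57 - 2.89 = -0.5643 - 2.89 = -3.4543
w_new = -1.64 - 0.1·-3.4543 = -1.64 + 0.34543 = -1.29457

v_new=-3.4543, w_new=-1.29457


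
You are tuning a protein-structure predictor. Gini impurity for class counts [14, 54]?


Probabilities: [14/68, 54/68] ≈ [0.2059, 0.7941]
Σpᵢ² = (196 + 2916)/68² = 3112/4624
Gini = 1 - Σpᵢ² = 1 - 3112/4624 = 0.327

0.327
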